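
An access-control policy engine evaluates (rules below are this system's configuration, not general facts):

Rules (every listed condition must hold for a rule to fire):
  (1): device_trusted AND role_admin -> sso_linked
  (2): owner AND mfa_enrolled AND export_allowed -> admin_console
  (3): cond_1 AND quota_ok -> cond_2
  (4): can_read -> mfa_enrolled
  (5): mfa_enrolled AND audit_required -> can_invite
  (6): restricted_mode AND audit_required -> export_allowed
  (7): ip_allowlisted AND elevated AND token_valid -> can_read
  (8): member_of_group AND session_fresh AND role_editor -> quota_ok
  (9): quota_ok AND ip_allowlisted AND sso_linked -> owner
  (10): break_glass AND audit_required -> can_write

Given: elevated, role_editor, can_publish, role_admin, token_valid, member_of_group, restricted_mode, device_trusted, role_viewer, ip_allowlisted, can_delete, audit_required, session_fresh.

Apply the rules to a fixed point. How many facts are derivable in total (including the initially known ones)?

21

[1] (1) [device_trusted AND role_admin -> sso_linked]; (6) [restricted_mode AND audit_required -> export_allowed]; (7) [ip_allowlisted AND elevated AND token_valid -> can_read]; (8) [member_of_group AND session_fresh AND role_editor -> quota_ok]. ⇒ new: sso_linked, export_allowed, can_read, quota_ok.
[2] (4) [can_read -> mfa_enrolled]; (9) [quota_ok AND ip_allowlisted AND sso_linked -> owner]. ⇒ new: mfa_enrolled, owner.
[3] (2) [owner AND mfa_enrolled AND export_allowed -> admin_console]; (5) [mfa_enrolled AND audit_required -> can_invite]. ⇒ new: admin_console, can_invite.
Closure: {admin_console, audit_required, can_delete, can_invite, can_publish, can_read, device_trusted, elevated, export_allowed, ip_allowlisted, member_of_group, mfa_enrolled, owner, quota_ok, restricted_mode, role_admin, role_editor, role_viewer, session_fresh, sso_linked, token_valid} — 21 facts.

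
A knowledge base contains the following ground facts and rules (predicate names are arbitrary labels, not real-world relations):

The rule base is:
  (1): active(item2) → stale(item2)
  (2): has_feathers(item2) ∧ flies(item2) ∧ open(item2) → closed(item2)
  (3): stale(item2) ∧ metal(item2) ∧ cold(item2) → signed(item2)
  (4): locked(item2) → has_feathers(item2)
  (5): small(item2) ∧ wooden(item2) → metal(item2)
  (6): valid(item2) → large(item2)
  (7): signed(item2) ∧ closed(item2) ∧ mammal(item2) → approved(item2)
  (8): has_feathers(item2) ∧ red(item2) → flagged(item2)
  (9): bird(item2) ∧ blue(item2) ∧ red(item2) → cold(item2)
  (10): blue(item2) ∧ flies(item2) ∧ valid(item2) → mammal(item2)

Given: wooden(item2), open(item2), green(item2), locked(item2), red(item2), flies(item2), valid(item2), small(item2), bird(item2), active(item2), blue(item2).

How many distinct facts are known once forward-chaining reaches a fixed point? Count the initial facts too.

[1] (1) [active(item2) → stale(item2)]; (4) [locked(item2) → has_feathers(item2)]; (5) [small(item2) ∧ wooden(item2) → metal(item2)]; (6) [valid(item2) → large(item2)]; (9) [bird(item2) ∧ blue(item2) ∧ red(item2) → cold(item2)]; (10) [blue(item2) ∧ flies(item2) ∧ valid(item2) → mammal(item2)]. ⇒ new: stale(item2), has_feathers(item2), metal(item2), large(item2), cold(item2), mammal(item2).
[2] (2) [has_feathers(item2) ∧ flies(item2) ∧ open(item2) → closed(item2)]; (3) [stale(item2) ∧ metal(item2) ∧ cold(item2) → signed(item2)]; (8) [has_feathers(item2) ∧ red(item2) → flagged(item2)]. ⇒ new: closed(item2), signed(item2), flagged(item2).
[3] (7) [signed(item2) ∧ closed(item2) ∧ mammal(item2) → approved(item2)]. ⇒ new: approved(item2).
Closure: {active(item2), approved(item2), bird(item2), blue(item2), closed(item2), cold(item2), flagged(item2), flies(item2), green(item2), has_feathers(item2), large(item2), locked(item2), mammal(item2), metal(item2), open(item2), red(item2), signed(item2), small(item2), stale(item2), valid(item2), wooden(item2)} — 21 facts.

21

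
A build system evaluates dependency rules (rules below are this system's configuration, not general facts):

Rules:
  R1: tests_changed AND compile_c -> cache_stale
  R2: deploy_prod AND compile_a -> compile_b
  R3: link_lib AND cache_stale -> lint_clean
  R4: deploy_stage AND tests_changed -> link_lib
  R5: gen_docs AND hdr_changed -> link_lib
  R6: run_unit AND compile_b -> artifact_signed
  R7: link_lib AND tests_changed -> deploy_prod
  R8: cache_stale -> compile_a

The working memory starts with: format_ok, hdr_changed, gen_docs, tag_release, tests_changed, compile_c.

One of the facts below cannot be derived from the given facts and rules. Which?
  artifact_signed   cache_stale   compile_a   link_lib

[1] R1 [tests_changed AND compile_c -> cache_stale]; R5 [gen_docs AND hdr_changed -> link_lib]. ⇒ new: cache_stale, link_lib.
[2] R3 [link_lib AND cache_stale -> lint_clean]; R7 [link_lib AND tests_changed -> deploy_prod]; R8 [cache_stale -> compile_a]. ⇒ new: lint_clean, deploy_prod, compile_a.
[3] R2 [deploy_prod AND compile_a -> compile_b]. ⇒ new: compile_b.
Derived: link_lib (round 1), cache_stale (round 1), compile_a (round 2). artifact_signed never appears in any round.

artifact_signed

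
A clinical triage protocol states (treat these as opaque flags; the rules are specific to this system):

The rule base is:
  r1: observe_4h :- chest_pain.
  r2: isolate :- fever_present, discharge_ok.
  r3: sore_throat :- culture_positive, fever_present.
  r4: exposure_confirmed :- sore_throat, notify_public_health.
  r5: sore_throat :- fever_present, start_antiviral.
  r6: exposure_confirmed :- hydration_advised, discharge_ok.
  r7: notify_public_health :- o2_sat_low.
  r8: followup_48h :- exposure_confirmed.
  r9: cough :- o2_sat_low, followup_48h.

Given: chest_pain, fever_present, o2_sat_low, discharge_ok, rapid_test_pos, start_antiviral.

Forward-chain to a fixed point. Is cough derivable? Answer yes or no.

[1] r1 [observe_4h :- chest_pain.]; r2 [isolate :- fever_present, discharge_ok.]; r5 [sore_throat :- fever_present, start_antiviral.]; r7 [notify_public_health :- o2_sat_low.]. ⇒ new: observe_4h, isolate, sore_throat, notify_public_health.
[2] r4 [exposure_confirmed :- sore_throat, notify_public_health.]. ⇒ new: exposure_confirmed.
[3] r8 [followup_48h :- exposure_confirmed.]. ⇒ new: followup_48h.
[4] r9 [cough :- o2_sat_low, followup_48h.]. ⇒ new: cough.
cough appears in round 4, so it is derivable.

yes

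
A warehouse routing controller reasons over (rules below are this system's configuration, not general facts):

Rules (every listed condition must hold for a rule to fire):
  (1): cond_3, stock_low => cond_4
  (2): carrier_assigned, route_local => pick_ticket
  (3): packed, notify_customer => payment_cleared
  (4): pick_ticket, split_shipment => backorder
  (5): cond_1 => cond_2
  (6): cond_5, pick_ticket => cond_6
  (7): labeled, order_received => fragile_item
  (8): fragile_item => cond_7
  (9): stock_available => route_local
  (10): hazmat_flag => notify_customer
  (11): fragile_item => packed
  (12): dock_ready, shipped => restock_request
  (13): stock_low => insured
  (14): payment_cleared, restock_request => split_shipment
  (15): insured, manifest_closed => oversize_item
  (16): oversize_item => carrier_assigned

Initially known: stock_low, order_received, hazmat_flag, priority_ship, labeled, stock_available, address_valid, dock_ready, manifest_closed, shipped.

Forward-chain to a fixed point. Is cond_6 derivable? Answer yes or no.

Round 1: (7) [labeled, order_received => fragile_item]; (9) [stock_available => route_local]; (10) [hazmat_flag => notify_customer]; (12) [dock_ready, shipped => restock_request]; (13) [stock_low => insured]. New: fragile_item, route_local, notify_customer, restock_request, insured.
Round 2: (8) [fragile_item => cond_7]; (11) [fragile_item => packed]; (15) [insured, manifest_closed => oversize_item]. New: cond_7, packed, oversize_item.
Round 3: (3) [packed, notify_customer => payment_cleared]; (16) [oversize_item => carrier_assigned]. New: payment_cleared, carrier_assigned.
Round 4: (2) [carrier_assigned, route_local => pick_ticket]; (14) [payment_cleared, restock_request => split_shipment]. New: pick_ticket, split_shipment.
Round 5: (4) [pick_ticket, split_shipment => backorder]. New: backorder.
Fixed point reached. cond_6 is concluded only by (6); (6) needs cond_5 (never derived).

no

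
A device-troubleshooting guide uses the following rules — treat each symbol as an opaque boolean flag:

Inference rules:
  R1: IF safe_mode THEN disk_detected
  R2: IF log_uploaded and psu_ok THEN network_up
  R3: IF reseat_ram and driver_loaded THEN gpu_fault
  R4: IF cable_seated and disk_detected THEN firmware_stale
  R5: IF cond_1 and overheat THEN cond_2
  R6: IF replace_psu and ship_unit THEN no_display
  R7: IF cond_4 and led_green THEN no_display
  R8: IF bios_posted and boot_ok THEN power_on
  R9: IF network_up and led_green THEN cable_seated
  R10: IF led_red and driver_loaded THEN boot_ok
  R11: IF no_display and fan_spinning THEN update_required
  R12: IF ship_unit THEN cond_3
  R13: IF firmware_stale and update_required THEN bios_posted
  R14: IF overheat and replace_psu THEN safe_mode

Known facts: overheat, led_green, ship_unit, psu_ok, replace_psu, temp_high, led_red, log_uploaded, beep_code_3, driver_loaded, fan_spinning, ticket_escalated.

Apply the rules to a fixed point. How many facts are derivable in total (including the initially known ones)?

Round 1 — R2, R6, R10, R12, R14, derive network_up, no_display, boot_ok, cond_3, safe_mode.
Round 2 — R1, R9, R11, derive disk_detected, cable_seated, update_required.
Round 3 — R4, derive firmware_stale.
Round 4 — R13, derive bios_posted.
Round 5 — R8, derive power_on.
Closure: {beep_code_3, bios_posted, boot_ok, cable_seated, cond_3, disk_detected, driver_loaded, fan_spinning, firmware_stale, led_green, led_red, log_uploaded, network_up, no_display, overheat, power_on, psu_ok, replace_psu, safe_mode, ship_unit, temp_high, ticket_escalated, update_required} — 23 facts.

23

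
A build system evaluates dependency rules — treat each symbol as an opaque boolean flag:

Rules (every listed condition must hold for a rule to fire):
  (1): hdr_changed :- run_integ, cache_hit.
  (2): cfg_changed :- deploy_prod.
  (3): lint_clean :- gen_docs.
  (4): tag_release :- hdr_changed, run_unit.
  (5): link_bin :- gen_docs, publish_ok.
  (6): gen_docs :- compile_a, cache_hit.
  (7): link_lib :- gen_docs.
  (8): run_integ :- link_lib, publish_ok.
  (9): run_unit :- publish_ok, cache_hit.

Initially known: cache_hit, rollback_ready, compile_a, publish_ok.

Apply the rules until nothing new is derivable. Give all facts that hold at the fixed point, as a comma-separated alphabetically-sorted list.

cache_hit, compile_a, gen_docs, hdr_changed, link_bin, link_lib, lint_clean, publish_ok, rollback_ready, run_integ, run_unit, tag_release

Round 1 — (6), (9), derive gen_docs, run_unit.
Round 2 — (3), (5), (7), derive lint_clean, link_bin, link_lib.
Round 3 — (8), derive run_integ.
Round 4 — (1), derive hdr_changed.
Round 5 — (4), derive tag_release.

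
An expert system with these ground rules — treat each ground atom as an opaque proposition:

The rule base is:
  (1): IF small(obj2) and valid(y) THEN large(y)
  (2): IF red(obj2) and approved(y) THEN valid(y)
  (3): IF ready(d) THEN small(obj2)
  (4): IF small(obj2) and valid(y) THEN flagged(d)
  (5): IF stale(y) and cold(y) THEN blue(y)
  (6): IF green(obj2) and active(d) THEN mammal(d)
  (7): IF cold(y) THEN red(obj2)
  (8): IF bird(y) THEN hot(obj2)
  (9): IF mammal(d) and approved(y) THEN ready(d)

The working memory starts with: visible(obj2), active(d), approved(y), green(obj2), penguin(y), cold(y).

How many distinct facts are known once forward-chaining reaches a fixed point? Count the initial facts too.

Round 1: (6) [IF green(obj2) and active(d) THEN mammal(d)]; (7) [IF cold(y) THEN red(obj2)]. New: mammal(d), red(obj2).
Round 2: (2) [IF red(obj2) and approved(y) THEN valid(y)]; (9) [IF mammal(d) and approved(y) THEN ready(d)]. New: valid(y), ready(d).
Round 3: (3) [IF ready(d) THEN small(obj2)]. New: small(obj2).
Round 4: (1) [IF small(obj2) and valid(y) THEN large(y)]; (4) [IF small(obj2) and valid(y) THEN flagged(d)]. New: large(y), flagged(d).
Closure: {active(d), approved(y), cold(y), flagged(d), green(obj2), large(y), mammal(d), penguin(y), ready(d), red(obj2), small(obj2), valid(y), visible(obj2)} — 13 facts.

13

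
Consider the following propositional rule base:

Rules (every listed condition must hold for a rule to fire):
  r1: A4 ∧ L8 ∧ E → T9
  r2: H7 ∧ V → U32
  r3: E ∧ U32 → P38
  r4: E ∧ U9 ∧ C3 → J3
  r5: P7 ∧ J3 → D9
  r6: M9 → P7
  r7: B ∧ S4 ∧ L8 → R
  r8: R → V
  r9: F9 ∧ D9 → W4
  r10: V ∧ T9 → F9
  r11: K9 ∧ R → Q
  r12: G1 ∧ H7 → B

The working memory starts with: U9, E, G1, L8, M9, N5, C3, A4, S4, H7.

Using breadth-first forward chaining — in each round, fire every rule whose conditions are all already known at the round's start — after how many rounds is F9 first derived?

4

[1] r1 [A4 ∧ L8 ∧ E → T9]; r4 [E ∧ U9 ∧ C3 → J3]; r6 [M9 → P7]; r12 [G1 ∧ H7 → B]. ⇒ new: T9, J3, P7, B.
[2] r5 [P7 ∧ J3 → D9]; r7 [B ∧ S4 ∧ L8 → R]. ⇒ new: D9, R.
[3] r8 [R → V]. ⇒ new: V.
[4] r2 [H7 ∧ V → U32]; r10 [V ∧ T9 → F9]. ⇒ new: U32, F9.
F9 first appears in round 4.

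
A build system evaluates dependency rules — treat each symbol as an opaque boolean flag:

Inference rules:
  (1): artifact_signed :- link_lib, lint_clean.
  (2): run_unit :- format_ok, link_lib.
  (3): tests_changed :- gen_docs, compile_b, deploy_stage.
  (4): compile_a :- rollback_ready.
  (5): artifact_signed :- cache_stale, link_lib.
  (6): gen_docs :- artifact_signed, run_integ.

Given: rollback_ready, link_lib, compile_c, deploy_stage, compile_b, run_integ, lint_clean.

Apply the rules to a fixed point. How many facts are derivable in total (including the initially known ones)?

Round 1 fires (1), (4), giving artifact_signed, compile_a.
Round 2 fires (6), giving gen_docs.
Round 3 fires (3), giving tests_changed.
Closure: {artifact_signed, compile_a, compile_b, compile_c, deploy_stage, gen_docs, link_lib, lint_clean, rollback_ready, run_integ, tests_changed} — 11 facts.

11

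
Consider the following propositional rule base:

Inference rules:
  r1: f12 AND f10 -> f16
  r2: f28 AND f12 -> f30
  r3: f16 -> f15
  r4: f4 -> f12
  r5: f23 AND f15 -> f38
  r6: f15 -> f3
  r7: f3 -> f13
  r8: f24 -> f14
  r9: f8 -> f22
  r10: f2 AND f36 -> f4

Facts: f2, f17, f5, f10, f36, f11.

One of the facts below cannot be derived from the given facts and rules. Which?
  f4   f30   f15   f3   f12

Round 1: r10 [f2 AND f36 -> f4]. New: f4.
Round 2: r4 [f4 -> f12]. New: f12.
Round 3: r1 [f12 AND f10 -> f16]. New: f16.
Round 4: r3 [f16 -> f15]. New: f15.
Round 5: r6 [f15 -> f3]. New: f3.
Round 6: r7 [f3 -> f13]. New: f13.
Derived: f15 (round 4), f3 (round 5), f12 (round 2), f4 (round 1). f30 never appears in any round.

f30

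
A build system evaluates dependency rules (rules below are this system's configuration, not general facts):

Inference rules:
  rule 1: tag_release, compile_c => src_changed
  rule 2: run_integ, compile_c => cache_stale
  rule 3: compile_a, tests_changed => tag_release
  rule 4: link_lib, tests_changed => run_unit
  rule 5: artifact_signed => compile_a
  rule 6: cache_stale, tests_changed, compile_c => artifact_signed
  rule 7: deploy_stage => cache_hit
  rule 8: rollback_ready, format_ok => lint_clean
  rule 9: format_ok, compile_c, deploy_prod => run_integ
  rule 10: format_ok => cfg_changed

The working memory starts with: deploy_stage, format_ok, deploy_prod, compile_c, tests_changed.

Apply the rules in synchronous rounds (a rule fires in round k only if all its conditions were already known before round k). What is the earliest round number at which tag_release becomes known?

Round 1 fires rule 7, rule 9, rule 10, giving cache_hit, run_integ, cfg_changed.
Round 2 fires rule 2, giving cache_stale.
Round 3 fires rule 6, giving artifact_signed.
Round 4 fires rule 5, giving compile_a.
Round 5 fires rule 3, giving tag_release.
tag_release first appears in round 5.

5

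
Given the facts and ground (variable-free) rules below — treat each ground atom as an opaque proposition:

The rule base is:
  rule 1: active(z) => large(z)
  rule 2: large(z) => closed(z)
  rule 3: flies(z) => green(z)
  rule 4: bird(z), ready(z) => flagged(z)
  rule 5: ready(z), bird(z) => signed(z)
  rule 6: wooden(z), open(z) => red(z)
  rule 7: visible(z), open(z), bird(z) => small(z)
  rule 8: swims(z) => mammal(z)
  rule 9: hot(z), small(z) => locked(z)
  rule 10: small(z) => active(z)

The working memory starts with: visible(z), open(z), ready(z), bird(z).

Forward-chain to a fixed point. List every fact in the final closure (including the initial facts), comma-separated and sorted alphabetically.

active(z), bird(z), closed(z), flagged(z), large(z), open(z), ready(z), signed(z), small(z), visible(z)

Round 1 fires rule 4, rule 5, rule 7, giving flagged(z), signed(z), small(z).
Round 2 fires rule 10, giving active(z).
Round 3 fires rule 1, giving large(z).
Round 4 fires rule 2, giving closed(z).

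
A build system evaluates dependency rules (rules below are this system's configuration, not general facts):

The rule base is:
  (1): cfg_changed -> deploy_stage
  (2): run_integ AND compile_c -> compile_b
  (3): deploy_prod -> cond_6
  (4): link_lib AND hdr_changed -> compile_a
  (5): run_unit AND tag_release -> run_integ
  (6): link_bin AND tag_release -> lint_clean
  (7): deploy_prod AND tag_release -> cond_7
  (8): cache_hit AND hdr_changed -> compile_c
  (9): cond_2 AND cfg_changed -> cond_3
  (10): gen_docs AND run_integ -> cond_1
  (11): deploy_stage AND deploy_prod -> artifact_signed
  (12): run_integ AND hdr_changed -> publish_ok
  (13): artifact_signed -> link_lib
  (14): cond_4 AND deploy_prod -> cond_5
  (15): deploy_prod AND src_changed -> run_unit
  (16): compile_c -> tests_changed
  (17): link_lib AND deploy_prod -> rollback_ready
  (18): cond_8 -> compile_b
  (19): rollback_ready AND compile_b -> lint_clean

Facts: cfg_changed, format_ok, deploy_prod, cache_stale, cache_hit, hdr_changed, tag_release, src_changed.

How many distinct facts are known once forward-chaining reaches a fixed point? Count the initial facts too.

22

Round 1 — (1), (3), (7), (8), (15), derive deploy_stage, cond_6, cond_7, compile_c, run_unit.
Round 2 — (5), (11), (16), derive run_integ, artifact_signed, tests_changed.
Round 3 — (2), (12), (13), derive compile_b, publish_ok, link_lib.
Round 4 — (4), (17), derive compile_a, rollback_ready.
Round 5 — (19), derive lint_clean.
Closure: {artifact_signed, cache_hit, cache_stale, cfg_changed, compile_a, compile_b, compile_c, cond_6, cond_7, deploy_prod, deploy_stage, format_ok, hdr_changed, link_lib, lint_clean, publish_ok, rollback_ready, run_integ, run_unit, src_changed, tag_release, tests_changed} — 22 facts.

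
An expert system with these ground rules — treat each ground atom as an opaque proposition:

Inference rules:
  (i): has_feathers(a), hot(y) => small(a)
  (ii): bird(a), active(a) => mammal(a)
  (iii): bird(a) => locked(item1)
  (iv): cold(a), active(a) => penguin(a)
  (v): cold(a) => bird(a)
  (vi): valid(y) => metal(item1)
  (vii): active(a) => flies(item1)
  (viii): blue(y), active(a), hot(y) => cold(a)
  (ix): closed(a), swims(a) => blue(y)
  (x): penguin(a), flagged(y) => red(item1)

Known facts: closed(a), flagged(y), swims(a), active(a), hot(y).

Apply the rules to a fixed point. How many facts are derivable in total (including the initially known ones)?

13

Round 1 fires (vii), (ix), giving flies(item1), blue(y).
Round 2 fires (viii), giving cold(a).
Round 3 fires (iv), (v), giving penguin(a), bird(a).
Round 4 fires (ii), (iii), (x), giving mammal(a), locked(item1), red(item1).
Closure: {active(a), bird(a), blue(y), closed(a), cold(a), flagged(y), flies(item1), hot(y), locked(item1), mammal(a), penguin(a), red(item1), swims(a)} — 13 facts.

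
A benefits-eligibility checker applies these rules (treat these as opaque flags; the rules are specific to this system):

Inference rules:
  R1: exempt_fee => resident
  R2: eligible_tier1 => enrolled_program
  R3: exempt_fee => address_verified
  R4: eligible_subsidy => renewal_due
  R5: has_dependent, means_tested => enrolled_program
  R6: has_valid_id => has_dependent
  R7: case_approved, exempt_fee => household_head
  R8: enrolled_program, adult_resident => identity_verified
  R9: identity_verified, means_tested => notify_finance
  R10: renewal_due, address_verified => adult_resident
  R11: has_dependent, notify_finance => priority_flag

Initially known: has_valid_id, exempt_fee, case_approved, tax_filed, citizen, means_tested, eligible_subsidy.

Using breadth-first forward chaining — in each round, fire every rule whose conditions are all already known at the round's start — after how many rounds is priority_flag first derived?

Round 1 fires R1, R3, R4, R6, R7, giving resident, address_verified, renewal_due, has_dependent, household_head.
Round 2 fires R5, R10, giving enrolled_program, adult_resident.
Round 3 fires R8, giving identity_verified.
Round 4 fires R9, giving notify_finance.
Round 5 fires R11, giving priority_flag.
priority_flag first appears in round 5.

5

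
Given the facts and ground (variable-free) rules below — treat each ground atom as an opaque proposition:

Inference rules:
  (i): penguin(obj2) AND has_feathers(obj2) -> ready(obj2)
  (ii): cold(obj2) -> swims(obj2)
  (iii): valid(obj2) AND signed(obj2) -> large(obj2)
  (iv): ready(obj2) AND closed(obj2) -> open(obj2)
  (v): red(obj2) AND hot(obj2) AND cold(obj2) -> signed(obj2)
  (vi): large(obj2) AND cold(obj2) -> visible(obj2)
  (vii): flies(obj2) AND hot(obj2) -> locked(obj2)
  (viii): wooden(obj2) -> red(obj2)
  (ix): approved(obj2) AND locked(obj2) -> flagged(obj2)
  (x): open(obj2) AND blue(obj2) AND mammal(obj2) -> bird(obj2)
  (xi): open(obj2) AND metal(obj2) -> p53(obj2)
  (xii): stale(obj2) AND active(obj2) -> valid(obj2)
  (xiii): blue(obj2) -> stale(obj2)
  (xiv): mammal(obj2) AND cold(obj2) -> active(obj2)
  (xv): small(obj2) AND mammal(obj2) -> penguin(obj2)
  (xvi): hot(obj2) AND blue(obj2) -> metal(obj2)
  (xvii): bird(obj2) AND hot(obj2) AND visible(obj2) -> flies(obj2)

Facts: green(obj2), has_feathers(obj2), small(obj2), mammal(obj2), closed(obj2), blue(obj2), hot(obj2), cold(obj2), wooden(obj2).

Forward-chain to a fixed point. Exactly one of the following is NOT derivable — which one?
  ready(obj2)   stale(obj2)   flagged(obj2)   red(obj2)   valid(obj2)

Round 1 fires (ii), (viii), (xiii), (xiv), (xv), (xvi), giving swims(obj2), red(obj2), stale(obj2), active(obj2), penguin(obj2), metal(obj2).
Round 2 fires (i), (v), (xii), giving ready(obj2), signed(obj2), valid(obj2).
Round 3 fires (iii), (iv), giving large(obj2), open(obj2).
Round 4 fires (vi), (x), (xi), giving visible(obj2), bird(obj2), p53(obj2).
Round 5 fires (xvii), giving flies(obj2).
Round 6 fires (vii), giving locked(obj2).
Derived: red(obj2) (round 1), stale(obj2) (round 1), valid(obj2) (round 2), ready(obj2) (round 2). flagged(obj2) never appears in any round.

flagged(obj2)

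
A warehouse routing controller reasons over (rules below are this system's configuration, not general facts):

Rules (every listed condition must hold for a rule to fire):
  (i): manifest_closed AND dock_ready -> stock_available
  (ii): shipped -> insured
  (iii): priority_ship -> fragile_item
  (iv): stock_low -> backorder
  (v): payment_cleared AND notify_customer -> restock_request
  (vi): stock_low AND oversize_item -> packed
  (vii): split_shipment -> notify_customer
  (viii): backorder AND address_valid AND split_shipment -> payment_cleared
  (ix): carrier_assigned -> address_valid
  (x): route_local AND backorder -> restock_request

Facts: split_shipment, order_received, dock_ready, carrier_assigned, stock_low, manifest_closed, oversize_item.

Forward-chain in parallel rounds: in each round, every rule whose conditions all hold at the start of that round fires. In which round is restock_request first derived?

3

Round 1 fires (i), (iv), (vi), (vii), (ix), giving stock_available, backorder, packed, notify_customer, address_valid.
Round 2 fires (viii), giving payment_cleared.
Round 3 fires (v), giving restock_request.
restock_request first appears in round 3.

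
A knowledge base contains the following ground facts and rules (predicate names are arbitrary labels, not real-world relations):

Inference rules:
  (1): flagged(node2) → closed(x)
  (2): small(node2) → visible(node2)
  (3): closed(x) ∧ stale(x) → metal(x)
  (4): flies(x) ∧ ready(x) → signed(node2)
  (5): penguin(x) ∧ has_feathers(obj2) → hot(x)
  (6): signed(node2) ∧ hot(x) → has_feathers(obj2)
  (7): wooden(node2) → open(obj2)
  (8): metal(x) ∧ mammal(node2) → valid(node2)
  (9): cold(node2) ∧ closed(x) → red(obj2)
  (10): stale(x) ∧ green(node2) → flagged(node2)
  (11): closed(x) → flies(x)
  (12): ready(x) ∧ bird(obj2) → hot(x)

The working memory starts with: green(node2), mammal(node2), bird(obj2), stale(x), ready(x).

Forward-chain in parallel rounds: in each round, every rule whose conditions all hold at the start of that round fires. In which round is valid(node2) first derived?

Round 1: (10) [stale(x) ∧ green(node2) → flagged(node2)]; (12) [ready(x) ∧ bird(obj2) → hot(x)]. New: flagged(node2), hot(x).
Round 2: (1) [flagged(node2) → closed(x)]. New: closed(x).
Round 3: (3) [closed(x) ∧ stale(x) → metal(x)]; (11) [closed(x) → flies(x)]. New: metal(x), flies(x).
Round 4: (4) [flies(x) ∧ ready(x) → signed(node2)]; (8) [metal(x) ∧ mammal(node2) → valid(node2)]. New: signed(node2), valid(node2).
valid(node2) first appears in round 4.

4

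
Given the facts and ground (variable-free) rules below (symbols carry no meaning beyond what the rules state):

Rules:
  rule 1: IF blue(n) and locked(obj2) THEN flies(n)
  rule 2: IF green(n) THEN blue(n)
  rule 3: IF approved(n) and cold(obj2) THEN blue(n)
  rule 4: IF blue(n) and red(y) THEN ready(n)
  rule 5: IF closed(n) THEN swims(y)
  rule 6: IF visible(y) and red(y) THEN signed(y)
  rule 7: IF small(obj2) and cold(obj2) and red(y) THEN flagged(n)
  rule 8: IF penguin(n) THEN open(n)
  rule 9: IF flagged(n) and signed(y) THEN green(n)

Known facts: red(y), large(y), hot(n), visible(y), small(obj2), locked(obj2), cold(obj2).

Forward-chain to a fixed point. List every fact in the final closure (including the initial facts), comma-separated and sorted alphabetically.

blue(n), cold(obj2), flagged(n), flies(n), green(n), hot(n), large(y), locked(obj2), ready(n), red(y), signed(y), small(obj2), visible(y)

Round 1 fires rule 6, rule 7, giving signed(y), flagged(n).
Round 2 fires rule 9, giving green(n).
Round 3 fires rule 2, giving blue(n).
Round 4 fires rule 1, rule 4, giving flies(n), ready(n).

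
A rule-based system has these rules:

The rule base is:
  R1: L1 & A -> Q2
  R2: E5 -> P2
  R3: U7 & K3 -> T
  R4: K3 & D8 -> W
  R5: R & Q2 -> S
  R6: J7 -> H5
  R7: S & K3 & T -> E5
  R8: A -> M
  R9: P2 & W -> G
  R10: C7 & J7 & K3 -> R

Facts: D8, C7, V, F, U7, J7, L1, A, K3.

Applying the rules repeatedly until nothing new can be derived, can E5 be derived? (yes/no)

yes

Round 1: R1 [L1 & A -> Q2]; R3 [U7 & K3 -> T]; R4 [K3 & D8 -> W]; R6 [J7 -> H5]; R8 [A -> M]; R10 [C7 & J7 & K3 -> R]. New: Q2, T, W, H5, M, R.
Round 2: R5 [R & Q2 -> S]. New: S.
Round 3: R7 [S & K3 & T -> E5]. New: E5.
Round 4: R2 [E5 -> P2]. New: P2.
Round 5: R9 [P2 & W -> G]. New: G.
E5 appears in round 3, so it is derivable.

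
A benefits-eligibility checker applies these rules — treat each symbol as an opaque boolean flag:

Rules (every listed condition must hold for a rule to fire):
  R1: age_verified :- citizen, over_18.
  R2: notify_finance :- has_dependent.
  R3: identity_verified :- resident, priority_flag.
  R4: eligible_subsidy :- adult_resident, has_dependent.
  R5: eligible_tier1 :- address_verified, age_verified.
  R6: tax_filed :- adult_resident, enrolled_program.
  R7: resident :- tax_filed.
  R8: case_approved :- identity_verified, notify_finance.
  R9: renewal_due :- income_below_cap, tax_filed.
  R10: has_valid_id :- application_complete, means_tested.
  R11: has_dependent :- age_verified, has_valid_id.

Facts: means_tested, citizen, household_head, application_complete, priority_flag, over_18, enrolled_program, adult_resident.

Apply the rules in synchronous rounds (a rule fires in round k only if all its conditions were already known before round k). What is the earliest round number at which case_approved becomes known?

Round 1: R1 [age_verified :- citizen, over_18.]; R6 [tax_filed :- adult_resident, enrolled_program.]; R10 [has_valid_id :- application_complete, means_tested.]. New: age_verified, tax_filed, has_valid_id.
Round 2: R7 [resident :- tax_filed.]; R11 [has_dependent :- age_verified, has_valid_id.]. New: resident, has_dependent.
Round 3: R2 [notify_finance :- has_dependent.]; R3 [identity_verified :- resident, priority_flag.]; R4 [eligible_subsidy :- adult_resident, has_dependent.]. New: notify_finance, identity_verified, eligible_subsidy.
Round 4: R8 [case_approved :- identity_verified, notify_finance.]. New: case_approved.
case_approved first appears in round 4.

4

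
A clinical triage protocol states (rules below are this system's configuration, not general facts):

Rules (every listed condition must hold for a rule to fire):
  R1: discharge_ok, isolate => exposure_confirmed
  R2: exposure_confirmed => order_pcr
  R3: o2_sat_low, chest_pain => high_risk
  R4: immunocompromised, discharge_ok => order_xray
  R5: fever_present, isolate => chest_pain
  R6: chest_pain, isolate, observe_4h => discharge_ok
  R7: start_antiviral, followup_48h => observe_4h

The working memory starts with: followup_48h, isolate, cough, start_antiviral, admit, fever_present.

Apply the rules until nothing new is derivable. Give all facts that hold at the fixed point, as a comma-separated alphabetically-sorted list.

Round 1: R5 [fever_present, isolate => chest_pain]; R7 [start_antiviral, followup_48h => observe_4h]. New: chest_pain, observe_4h.
Round 2: R6 [chest_pain, isolate, observe_4h => discharge_ok]. New: discharge_ok.
Round 3: R1 [discharge_ok, isolate => exposure_confirmed]. New: exposure_confirmed.
Round 4: R2 [exposure_confirmed => order_pcr]. New: order_pcr.

admit, chest_pain, cough, discharge_ok, exposure_confirmed, fever_present, followup_48h, isolate, observe_4h, order_pcr, start_antiviral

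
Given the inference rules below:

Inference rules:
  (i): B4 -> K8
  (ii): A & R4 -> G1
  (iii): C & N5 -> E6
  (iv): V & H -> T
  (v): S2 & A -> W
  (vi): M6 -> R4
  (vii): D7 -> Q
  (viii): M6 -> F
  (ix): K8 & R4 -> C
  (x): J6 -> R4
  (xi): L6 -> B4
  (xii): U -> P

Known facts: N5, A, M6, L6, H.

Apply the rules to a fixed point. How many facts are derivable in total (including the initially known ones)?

12

Round 1 — (vi), (viii), (xi), derive R4, F, B4.
Round 2 — (i), (ii), derive K8, G1.
Round 3 — (ix), derive C.
Round 4 — (iii), derive E6.
Closure: {A, B4, C, E6, F, G1, H, K8, L6, M6, N5, R4} — 12 facts.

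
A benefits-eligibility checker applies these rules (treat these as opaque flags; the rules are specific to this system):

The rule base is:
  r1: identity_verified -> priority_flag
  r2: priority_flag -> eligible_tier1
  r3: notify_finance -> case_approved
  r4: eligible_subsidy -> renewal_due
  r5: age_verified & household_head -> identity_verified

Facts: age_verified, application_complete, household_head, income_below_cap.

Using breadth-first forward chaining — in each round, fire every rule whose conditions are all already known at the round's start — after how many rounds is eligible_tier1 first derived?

Round 1: r5 [age_verified & household_head -> identity_verified]. Adds identity_verified.
Round 2: r1 [identity_verified -> priority_flag]. Adds priority_flag.
Round 3: r2 [priority_flag -> eligible_tier1]. Adds eligible_tier1.
eligible_tier1 first appears in round 3.

3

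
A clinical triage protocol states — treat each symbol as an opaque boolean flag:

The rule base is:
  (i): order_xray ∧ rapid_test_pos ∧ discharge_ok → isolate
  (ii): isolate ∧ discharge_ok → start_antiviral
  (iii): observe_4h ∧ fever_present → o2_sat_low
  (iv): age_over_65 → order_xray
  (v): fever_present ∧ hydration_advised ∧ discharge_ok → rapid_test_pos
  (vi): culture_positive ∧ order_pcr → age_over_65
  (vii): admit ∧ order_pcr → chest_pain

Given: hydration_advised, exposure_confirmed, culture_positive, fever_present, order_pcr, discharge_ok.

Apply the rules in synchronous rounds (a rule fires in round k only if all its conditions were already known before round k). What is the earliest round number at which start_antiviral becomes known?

Round 1 — (v), (vi), derive rapid_test_pos, age_over_65.
Round 2 — (iv), derive order_xray.
Round 3 — (i), derive isolate.
Round 4 — (ii), derive start_antiviral.
start_antiviral first appears in round 4.

4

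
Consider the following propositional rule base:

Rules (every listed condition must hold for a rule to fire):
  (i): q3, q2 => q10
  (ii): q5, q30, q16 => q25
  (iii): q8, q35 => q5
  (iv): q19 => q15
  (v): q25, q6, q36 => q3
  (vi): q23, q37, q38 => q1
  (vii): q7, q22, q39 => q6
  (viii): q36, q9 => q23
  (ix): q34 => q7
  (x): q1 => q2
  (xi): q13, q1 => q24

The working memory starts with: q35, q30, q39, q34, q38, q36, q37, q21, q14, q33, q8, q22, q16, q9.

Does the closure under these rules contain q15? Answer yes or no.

no

Round 1 fires (iii), (viii), (ix), giving q5, q23, q7.
Round 2 fires (ii), (vi), (vii), giving q25, q1, q6.
Round 3 fires (v), (x), giving q3, q2.
Round 4 fires (i), giving q10.
Fixed point reached. q15 is concluded only by (iv); (iv) needs q19 (never derived).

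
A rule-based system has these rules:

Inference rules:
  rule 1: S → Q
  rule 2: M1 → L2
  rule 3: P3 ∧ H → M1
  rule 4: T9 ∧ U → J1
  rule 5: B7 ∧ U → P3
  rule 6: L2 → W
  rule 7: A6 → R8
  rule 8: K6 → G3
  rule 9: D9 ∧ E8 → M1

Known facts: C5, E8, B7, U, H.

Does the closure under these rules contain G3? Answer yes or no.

no

Round 1: rule 5 [B7 ∧ U → P3]. Adds P3.
Round 2: rule 3 [P3 ∧ H → M1]. Adds M1.
Round 3: rule 2 [M1 → L2]. Adds L2.
Round 4: rule 6 [L2 → W]. Adds W.
Fixed point reached. G3 is concluded only by rule 8; rule 8 needs K6 (never derived).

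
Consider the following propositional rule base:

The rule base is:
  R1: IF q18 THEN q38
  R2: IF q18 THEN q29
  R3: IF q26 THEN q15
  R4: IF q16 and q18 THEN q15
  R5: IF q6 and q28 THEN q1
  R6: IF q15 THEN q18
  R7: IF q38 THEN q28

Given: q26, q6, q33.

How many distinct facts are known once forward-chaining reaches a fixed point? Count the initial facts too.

9

[1] R3 [IF q26 THEN q15]. ⇒ new: q15.
[2] R6 [IF q15 THEN q18]. ⇒ new: q18.
[3] R1 [IF q18 THEN q38]; R2 [IF q18 THEN q29]. ⇒ new: q38, q29.
[4] R7 [IF q38 THEN q28]. ⇒ new: q28.
[5] R5 [IF q6 and q28 THEN q1]. ⇒ new: q1.
Closure: {q1, q15, q18, q26, q28, q29, q33, q38, q6} — 9 facts.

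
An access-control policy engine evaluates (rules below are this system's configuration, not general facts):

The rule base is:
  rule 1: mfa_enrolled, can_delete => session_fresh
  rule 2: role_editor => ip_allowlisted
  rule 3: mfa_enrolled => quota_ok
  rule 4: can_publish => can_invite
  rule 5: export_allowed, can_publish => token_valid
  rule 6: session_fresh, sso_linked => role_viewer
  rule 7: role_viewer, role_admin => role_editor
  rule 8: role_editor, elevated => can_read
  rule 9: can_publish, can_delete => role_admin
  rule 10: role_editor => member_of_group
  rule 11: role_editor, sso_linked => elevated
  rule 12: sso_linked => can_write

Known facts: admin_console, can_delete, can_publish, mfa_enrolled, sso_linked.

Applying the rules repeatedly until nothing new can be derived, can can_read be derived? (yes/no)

Round 1 — rule 1, rule 3, rule 4, rule 9, rule 12, derive session_fresh, quota_ok, can_invite, role_admin, can_write.
Round 2 — rule 6, derive role_viewer.
Round 3 — rule 7, derive role_editor.
Round 4 — rule 2, rule 10, rule 11, derive ip_allowlisted, member_of_group, elevated.
Round 5 — rule 8, derive can_read.
can_read appears in round 5, so it is derivable.

yes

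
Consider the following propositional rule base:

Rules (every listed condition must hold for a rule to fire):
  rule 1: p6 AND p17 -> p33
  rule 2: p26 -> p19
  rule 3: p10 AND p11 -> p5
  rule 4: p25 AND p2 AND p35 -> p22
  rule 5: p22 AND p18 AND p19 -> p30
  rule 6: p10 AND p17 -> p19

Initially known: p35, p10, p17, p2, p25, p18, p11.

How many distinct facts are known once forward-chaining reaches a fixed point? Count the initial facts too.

11

Round 1 — rule 3, rule 4, rule 6, derive p5, p22, p19.
Round 2 — rule 5, derive p30.
Closure: {p10, p11, p17, p18, p19, p2, p22, p25, p30, p35, p5} — 11 facts.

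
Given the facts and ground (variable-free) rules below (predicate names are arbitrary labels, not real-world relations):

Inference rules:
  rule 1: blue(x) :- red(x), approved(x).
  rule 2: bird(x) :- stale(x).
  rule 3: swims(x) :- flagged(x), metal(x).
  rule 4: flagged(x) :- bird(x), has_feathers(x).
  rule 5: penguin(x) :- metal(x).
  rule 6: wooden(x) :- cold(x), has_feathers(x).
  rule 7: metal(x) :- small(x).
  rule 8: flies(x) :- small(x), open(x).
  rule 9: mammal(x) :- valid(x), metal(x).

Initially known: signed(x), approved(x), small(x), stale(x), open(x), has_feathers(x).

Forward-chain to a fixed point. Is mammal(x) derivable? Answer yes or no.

Round 1: rule 2 [bird(x) :- stale(x).]; rule 7 [metal(x) :- small(x).]; rule 8 [flies(x) :- small(x), open(x).]. New: bird(x), metal(x), flies(x).
Round 2: rule 4 [flagged(x) :- bird(x), has_feathers(x).]; rule 5 [penguin(x) :- metal(x).]. New: flagged(x), penguin(x).
Round 3: rule 3 [swims(x) :- flagged(x), metal(x).]. New: swims(x).
Fixed point reached. mammal(x) is concluded only by rule 9; rule 9 needs valid(x) (never derived).

no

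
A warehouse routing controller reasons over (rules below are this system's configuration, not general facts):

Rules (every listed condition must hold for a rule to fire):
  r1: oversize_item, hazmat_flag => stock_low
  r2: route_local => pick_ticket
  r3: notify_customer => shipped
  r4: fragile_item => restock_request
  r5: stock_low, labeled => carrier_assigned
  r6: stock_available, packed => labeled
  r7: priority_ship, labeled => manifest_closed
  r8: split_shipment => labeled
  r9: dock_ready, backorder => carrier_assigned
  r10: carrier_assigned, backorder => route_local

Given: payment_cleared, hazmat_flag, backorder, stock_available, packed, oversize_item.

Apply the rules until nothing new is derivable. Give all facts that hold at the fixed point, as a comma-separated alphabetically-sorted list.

Round 1 — r1, r6, derive stock_low, labeled.
Round 2 — r5, derive carrier_assigned.
Round 3 — r10, derive route_local.
Round 4 — r2, derive pick_ticket.

backorder, carrier_assigned, hazmat_flag, labeled, oversize_item, packed, payment_cleared, pick_ticket, route_local, stock_available, stock_low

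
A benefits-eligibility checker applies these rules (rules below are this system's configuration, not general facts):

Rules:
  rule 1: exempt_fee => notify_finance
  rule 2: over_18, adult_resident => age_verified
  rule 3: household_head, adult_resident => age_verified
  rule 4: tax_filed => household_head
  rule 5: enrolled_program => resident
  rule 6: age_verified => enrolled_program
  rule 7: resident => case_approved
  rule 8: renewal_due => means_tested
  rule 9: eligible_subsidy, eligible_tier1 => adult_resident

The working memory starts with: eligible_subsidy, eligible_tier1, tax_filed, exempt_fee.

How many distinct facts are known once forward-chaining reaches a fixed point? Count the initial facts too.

Round 1: rule 1 [exempt_fee => notify_finance]; rule 4 [tax_filed => household_head]; rule 9 [eligible_subsidy, eligible_tier1 => adult_resident]. New: notify_finance, household_head, adult_resident.
Round 2: rule 3 [household_head, adult_resident => age_verified]. New: age_verified.
Round 3: rule 6 [age_verified => enrolled_program]. New: enrolled_program.
Round 4: rule 5 [enrolled_program => resident]. New: resident.
Round 5: rule 7 [resident => case_approved]. New: case_approved.
Closure: {adult_resident, age_verified, case_approved, eligible_subsidy, eligible_tier1, enrolled_program, exempt_fee, household_head, notify_finance, resident, tax_filed} — 11 facts.

11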